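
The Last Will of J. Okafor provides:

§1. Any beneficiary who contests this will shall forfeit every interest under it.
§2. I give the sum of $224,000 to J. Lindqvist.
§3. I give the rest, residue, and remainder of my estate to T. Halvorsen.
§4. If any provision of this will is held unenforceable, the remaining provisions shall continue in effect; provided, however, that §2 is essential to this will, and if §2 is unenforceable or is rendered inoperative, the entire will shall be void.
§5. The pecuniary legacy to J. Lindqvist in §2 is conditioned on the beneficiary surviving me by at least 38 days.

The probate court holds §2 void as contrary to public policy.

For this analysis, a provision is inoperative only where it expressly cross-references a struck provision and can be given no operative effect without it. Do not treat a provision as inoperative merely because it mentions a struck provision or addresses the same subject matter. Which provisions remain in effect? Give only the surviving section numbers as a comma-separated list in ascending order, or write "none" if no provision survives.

none

§2 is struck. §5 merely fixes the survivorship condition on §2; with §2 gone it has nothing to operate on and falls away. §4 makes §2 an essential term, and §2 is the provision held invalid; under §4, the entire will is therefore void. No provision of the will survives.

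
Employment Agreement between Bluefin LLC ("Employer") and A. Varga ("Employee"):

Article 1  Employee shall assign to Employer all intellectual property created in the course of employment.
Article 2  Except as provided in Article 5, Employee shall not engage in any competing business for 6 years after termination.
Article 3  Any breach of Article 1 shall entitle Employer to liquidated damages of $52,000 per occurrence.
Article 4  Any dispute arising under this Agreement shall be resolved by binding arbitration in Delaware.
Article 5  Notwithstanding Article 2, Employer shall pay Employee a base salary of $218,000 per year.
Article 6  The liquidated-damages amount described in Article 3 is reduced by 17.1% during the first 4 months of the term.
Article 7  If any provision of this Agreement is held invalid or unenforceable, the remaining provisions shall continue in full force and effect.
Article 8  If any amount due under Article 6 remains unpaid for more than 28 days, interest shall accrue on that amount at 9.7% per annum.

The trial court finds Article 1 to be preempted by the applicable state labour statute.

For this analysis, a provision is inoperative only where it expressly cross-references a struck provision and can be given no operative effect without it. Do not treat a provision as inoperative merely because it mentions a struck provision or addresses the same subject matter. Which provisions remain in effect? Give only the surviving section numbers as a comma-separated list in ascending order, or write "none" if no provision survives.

Article 1 is struck. Article 3 has no operative effect of its own apart from Article 1 and is therefore inoperative. Article 6 has no operative effect of its own apart from Article 3 and is therefore inoperative. The whole of Article 8 is the default interest on the introductory reduction to the liquidated-damages amount, defined by reference to Article 6, so Article 8 cannot stand once Article 6 is removed. Article 7 is a severability clause and preserves every provision that can still be given independent effect. The provisions still in force are Article 2, Article 4, Article 5, and Article 7.

2, 4, 5, 7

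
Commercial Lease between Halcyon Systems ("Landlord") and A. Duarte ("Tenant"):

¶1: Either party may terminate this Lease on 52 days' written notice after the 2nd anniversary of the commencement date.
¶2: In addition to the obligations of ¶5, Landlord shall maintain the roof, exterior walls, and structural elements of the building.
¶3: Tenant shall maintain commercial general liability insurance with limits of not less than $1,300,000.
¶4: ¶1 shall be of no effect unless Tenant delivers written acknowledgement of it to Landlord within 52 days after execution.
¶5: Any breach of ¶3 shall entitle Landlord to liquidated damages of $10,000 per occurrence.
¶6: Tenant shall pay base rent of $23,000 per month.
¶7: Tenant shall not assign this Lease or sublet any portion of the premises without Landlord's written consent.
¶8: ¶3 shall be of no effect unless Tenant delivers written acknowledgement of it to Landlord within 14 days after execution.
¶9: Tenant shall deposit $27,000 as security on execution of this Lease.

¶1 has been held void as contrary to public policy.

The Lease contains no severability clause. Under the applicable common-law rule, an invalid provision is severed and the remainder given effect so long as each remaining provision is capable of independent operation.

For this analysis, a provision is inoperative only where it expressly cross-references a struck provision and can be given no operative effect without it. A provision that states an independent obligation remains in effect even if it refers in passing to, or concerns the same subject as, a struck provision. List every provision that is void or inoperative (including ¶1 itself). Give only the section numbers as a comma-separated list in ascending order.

1, 4

¶1 is struck. ¶4 has no operative effect of its own apart from ¶1 and is therefore inoperative. Under the stated default rule, only provisions that cannot operate independently fall away; the rest are enforced. That leaves ¶2, ¶3, ¶5, ¶6, ¶7, ¶8, and ¶9 in effect.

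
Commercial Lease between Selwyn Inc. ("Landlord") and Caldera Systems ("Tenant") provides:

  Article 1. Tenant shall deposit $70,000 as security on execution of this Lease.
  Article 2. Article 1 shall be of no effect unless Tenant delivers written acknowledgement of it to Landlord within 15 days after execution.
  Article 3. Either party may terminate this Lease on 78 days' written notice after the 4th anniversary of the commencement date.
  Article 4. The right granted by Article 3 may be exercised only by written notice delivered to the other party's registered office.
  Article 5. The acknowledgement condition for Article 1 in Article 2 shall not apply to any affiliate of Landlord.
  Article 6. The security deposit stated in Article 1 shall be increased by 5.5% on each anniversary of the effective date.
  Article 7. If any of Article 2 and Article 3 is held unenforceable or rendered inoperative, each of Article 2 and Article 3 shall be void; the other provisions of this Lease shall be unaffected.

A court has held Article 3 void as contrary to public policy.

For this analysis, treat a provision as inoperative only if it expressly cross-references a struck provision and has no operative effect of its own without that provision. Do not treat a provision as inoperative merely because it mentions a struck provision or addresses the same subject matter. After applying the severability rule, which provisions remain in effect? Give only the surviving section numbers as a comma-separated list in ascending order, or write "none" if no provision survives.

1, 6, 7

Article 3 is struck. Article 4 has no operative effect of its own apart from Article 3 and is therefore inoperative. Article 7 declares Article 2 and Article 3 mutually dependent; since one of them has fallen, all of them are of no effect. That brings down Article 2 as well. Article 5 in turn depends solely on a provision now struck and likewise falls. The remainder continues in force under Article 7. The provisions still in force are Article 1, Article 6, and Article 7.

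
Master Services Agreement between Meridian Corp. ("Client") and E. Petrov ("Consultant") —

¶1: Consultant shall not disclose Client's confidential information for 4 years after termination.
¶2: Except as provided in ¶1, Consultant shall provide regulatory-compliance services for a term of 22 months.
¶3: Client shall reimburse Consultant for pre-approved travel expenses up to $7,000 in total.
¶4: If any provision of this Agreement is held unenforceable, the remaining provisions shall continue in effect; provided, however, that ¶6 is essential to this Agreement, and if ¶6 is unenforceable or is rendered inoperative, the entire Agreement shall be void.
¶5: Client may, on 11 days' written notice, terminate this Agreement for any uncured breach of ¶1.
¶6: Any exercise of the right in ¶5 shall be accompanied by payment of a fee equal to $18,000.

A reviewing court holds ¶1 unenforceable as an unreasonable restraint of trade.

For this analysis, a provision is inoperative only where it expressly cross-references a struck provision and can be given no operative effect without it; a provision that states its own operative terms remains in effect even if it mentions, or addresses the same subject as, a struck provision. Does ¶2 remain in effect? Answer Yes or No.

¶1 is struck. The only function of ¶5 is the termination right for breach of ¶1, so it cannot stand once ¶1 is removed. The only function of ¶6 is the exercise fee for ¶5, so it cannot stand once ¶5 is removed. ¶4 makes ¶6 an essential term, and ¶6 has been rendered inoperative by the cascade; under ¶4, the entire Agreement is therefore void. No provision of the Agreement survives. ¶2 is among the inoperative provisions, so the answer is no.

No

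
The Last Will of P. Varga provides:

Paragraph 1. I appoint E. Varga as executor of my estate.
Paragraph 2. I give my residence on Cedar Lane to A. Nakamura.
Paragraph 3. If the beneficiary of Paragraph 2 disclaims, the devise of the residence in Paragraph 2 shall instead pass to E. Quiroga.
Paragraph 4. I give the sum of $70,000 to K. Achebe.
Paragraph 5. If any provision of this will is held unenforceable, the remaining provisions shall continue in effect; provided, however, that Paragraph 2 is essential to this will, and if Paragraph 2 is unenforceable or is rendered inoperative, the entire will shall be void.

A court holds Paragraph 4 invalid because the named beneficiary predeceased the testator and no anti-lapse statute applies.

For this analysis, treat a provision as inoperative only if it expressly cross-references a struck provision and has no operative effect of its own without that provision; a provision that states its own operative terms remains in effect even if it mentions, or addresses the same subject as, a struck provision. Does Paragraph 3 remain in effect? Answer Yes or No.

Yes

Paragraph 4 is struck. Nothing else in the will is defined by reference to Paragraph 4. Paragraph 5 makes Paragraph 2 an essential term, but Paragraph 2 is unaffected, so the severability proviso in Paragraph 5 preserves the remaining provisions. Paragraph 1, Paragraph 2, Paragraph 3, and Paragraph 5 remain in effect. Paragraph 3 is among the surviving provisions, so the answer is yes.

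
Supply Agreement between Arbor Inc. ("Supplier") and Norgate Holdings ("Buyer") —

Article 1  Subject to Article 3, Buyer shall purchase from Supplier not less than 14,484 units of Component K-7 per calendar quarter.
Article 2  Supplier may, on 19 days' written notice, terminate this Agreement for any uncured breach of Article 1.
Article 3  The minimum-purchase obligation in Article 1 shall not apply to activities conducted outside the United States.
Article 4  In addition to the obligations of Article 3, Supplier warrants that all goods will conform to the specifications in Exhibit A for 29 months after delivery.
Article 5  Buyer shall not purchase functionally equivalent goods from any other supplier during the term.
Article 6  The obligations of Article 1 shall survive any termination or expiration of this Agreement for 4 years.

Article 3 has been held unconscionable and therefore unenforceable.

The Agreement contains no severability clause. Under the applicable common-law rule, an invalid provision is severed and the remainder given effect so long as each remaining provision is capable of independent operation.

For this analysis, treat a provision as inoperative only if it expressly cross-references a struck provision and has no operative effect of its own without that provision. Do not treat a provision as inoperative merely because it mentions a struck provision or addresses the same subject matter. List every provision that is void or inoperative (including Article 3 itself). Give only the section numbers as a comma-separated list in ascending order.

Article 3 is struck. Article 4 mentions Article 3 but its own obligation stands independently of Article 3, so Article 4 is not affected. Although Article 1 refers to Article 3, its operative terms do not depend on Article 3, so it remains in effect. No other provision's operative terms depend on Article 3. Under the stated default rule, only provisions that cannot operate independently fall away; the rest are enforced. The provisions still in force are Article 1, Article 2, Article 4, Article 5, and Article 6.

3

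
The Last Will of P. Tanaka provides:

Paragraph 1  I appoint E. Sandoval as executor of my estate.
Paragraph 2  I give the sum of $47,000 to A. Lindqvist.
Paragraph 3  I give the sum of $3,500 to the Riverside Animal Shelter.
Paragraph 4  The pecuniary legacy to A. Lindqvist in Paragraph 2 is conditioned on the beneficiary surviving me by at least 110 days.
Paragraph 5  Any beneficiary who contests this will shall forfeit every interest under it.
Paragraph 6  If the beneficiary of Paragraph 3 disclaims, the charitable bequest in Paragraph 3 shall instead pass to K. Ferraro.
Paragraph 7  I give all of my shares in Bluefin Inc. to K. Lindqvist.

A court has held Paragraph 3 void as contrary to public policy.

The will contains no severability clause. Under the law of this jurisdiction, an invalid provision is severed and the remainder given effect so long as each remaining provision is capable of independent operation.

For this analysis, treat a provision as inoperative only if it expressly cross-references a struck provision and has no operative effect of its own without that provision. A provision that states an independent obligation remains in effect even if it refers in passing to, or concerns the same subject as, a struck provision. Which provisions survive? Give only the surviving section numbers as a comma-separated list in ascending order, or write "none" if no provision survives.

Paragraph 3 is struck. Paragraph 6 merely fixes the alternative disposition for Paragraph 3; with Paragraph 3 gone it has nothing to operate on and falls away. With no severability clause, the stated default rule severs what cannot stand and enforces each remaining provision that can operate on its own. The provisions still in force are Paragraph 1, Paragraph 2, Paragraph 4, Paragraph 5, and Paragraph 7.

1, 2, 4, 5, 7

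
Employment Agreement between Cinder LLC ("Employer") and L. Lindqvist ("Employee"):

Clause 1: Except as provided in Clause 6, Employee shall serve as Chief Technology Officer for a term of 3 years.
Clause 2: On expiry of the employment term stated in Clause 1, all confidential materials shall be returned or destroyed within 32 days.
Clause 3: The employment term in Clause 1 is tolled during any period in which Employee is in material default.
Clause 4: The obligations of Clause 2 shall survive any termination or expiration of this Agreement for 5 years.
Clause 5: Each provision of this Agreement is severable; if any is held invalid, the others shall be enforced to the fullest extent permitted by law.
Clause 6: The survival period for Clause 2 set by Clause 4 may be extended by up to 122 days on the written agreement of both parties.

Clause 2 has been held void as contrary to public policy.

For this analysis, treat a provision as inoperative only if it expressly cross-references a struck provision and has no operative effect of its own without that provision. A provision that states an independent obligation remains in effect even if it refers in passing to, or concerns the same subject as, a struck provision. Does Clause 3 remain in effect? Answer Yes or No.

Clause 2 is struck. Clause 4 has no operative effect of its own apart from Clause 2 and is therefore inoperative. Clause 6 does nothing except set the extension of the survival period for Clause 2 by reference to Clause 4; with Clause 4 gone it has no independent effect and is inoperative. Although Clause 1 refers to Clause 6, its operative terms do not depend on Clause 6, so it remains in effect. Under the severability clause in Clause 5, the remaining provisions continue in force. That leaves Clause 1, Clause 3, and Clause 5 in effect. Clause 3 is among the surviving provisions, so the answer is yes.

Yes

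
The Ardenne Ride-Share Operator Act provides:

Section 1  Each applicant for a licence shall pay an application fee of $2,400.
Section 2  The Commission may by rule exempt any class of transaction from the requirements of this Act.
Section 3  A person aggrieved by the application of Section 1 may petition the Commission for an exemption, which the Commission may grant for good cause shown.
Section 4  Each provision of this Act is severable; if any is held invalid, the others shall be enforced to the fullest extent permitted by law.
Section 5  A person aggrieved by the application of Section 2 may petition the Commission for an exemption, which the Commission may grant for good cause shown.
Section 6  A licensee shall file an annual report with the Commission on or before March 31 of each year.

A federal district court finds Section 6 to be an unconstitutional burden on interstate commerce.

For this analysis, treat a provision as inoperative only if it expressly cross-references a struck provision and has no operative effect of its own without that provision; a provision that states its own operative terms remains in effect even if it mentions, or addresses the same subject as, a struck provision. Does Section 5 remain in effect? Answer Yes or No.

Yes

Section 6 is struck. Nothing else in the Act is defined by reference to Section 6. Section 4 is a severability clause and preserves every provision that can still be given independent effect. That leaves Section 1, Section 2, Section 3, Section 4, and Section 5 in effect. Section 5 is among the surviving provisions, so the answer is yes.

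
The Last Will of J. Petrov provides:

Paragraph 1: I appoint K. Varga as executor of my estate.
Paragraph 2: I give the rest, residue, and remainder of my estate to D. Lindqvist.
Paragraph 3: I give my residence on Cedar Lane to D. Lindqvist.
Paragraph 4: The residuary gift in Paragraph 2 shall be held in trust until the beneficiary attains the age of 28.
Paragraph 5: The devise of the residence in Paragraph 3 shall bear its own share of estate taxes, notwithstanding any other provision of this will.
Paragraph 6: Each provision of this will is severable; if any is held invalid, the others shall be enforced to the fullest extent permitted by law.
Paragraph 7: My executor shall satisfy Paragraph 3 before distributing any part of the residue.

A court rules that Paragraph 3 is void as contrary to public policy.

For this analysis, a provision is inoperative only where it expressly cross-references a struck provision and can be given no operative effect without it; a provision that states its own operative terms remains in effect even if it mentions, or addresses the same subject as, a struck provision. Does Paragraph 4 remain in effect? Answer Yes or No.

Paragraph 3 is struck. Paragraph 5 merely fixes the tax charge on Paragraph 3; with Paragraph 3 gone it has nothing to operate on and falls away. The only function of Paragraph 7 is the priority direction for Paragraph 3, so it cannot stand once Paragraph 3 is removed. Under the severability clause in Paragraph 6, the remaining provisions continue in force. That leaves Paragraph 1, Paragraph 2, Paragraph 4, and Paragraph 6 in effect. Paragraph 4 is among the surviving provisions, so the answer is yes.

Yes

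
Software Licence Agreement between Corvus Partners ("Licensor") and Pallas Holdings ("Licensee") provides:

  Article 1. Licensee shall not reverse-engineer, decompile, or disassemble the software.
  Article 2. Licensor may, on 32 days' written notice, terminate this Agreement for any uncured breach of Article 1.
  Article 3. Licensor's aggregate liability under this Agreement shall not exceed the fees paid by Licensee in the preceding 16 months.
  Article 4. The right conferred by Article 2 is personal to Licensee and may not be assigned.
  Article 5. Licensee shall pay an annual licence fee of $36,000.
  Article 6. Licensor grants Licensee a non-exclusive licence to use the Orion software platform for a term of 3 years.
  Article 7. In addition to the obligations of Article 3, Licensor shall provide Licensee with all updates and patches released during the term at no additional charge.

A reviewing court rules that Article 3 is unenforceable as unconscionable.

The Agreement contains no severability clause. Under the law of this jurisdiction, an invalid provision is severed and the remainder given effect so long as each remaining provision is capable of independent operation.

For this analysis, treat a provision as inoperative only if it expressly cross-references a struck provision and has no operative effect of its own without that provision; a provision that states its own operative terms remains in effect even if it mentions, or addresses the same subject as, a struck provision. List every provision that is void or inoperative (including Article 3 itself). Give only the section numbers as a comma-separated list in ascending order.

3

Article 3 is struck. Although Article 7 refers to Article 3, its operative terms do not depend on Article 3, so it remains in effect. Nothing else in the Agreement is defined by reference to Article 3. Under the stated default rule, only provisions that cannot operate independently fall away; the rest are enforced. The provisions still in force are Article 1, Article 2, Article 4, Article 5, Article 6, and Article 7.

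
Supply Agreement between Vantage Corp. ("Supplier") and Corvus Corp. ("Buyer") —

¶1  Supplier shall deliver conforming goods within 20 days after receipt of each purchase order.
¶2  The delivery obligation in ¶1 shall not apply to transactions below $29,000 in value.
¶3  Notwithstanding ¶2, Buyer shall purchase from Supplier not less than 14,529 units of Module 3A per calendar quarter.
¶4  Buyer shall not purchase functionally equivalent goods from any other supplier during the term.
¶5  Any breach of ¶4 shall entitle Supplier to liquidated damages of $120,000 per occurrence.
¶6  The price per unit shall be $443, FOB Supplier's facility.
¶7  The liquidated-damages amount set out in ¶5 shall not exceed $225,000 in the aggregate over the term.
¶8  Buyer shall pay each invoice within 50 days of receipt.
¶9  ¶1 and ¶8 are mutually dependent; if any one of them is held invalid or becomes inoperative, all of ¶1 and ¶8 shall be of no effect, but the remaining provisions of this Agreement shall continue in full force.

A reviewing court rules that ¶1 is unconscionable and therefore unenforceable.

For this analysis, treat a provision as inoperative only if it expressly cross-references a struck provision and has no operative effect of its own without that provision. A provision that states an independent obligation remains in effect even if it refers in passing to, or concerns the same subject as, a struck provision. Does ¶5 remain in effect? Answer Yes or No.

¶1 is struck. ¶2 has no operative effect of its own apart from ¶1 and is therefore inoperative. ¶3 mentions ¶2 but its own obligation stands independently of ¶2, so ¶3 is not affected. ¶9 declares ¶1 and ¶8 mutually dependent; since one of them has fallen, all of them are of no effect. That brings down ¶8 as well. The remainder continues in force under ¶9. That leaves ¶3, ¶4, ¶5, ¶6, ¶7, and ¶9 in effect. ¶5 is among the surviving provisions, so the answer is yes.

Yes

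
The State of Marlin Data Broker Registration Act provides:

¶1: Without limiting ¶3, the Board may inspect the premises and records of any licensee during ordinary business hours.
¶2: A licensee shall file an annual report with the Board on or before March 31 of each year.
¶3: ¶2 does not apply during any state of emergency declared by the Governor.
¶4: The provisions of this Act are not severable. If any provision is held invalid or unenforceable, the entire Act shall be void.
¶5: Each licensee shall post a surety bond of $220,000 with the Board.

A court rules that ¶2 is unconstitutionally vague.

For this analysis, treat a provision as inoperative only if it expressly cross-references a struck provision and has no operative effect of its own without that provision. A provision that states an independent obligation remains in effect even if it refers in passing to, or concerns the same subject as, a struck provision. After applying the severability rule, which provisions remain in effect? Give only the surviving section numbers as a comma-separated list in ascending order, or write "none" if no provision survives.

none

¶2 is struck. ¶3 merely fixes the emergency suspension of ¶2; with ¶2 gone it has nothing to operate on and falls away. ¶4 provides that the Act is not severable, so the invalidity of any one provision voids the entire Act. No provision of the Act survives.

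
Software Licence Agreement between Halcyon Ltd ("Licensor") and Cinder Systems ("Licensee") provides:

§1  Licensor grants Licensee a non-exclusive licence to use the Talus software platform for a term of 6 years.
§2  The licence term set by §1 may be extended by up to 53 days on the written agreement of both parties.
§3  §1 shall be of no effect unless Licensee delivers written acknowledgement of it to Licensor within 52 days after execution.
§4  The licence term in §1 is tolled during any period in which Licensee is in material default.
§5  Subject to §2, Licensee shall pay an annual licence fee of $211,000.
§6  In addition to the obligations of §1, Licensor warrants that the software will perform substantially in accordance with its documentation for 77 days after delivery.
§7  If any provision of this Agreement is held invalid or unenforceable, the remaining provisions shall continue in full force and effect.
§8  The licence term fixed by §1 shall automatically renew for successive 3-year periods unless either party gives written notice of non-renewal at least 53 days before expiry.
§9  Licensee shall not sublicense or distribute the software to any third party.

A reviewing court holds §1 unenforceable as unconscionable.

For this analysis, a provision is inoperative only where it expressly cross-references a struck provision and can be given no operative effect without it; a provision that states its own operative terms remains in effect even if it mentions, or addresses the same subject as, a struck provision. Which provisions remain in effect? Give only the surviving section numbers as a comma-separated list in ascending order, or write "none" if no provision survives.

§1 is struck. The whole of §2 is the extension of the licence term, defined by reference to §1, so §2 cannot stand once §1 is removed. §3 merely fixes the acknowledgement condition for §1; with §1 gone it has nothing to operate on and falls away. §4 does nothing except set the tolling of the licence term by reference to §1; with §1 gone it has no independent effect and is inoperative. §8 does nothing except set the renewal of the licence term by reference to §1; with §1 gone it has no independent effect and is inoperative. Although §6 refers to §1, its operative terms do not depend on §1, so it remains in effect. §5 mentions §2 but its own obligation stands independently of §2, so §5 is not affected. §7 is a severability clause and preserves every provision that can still be given independent effect. §5, §6, §7, and §9 remain in effect.

5, 6, 7, 9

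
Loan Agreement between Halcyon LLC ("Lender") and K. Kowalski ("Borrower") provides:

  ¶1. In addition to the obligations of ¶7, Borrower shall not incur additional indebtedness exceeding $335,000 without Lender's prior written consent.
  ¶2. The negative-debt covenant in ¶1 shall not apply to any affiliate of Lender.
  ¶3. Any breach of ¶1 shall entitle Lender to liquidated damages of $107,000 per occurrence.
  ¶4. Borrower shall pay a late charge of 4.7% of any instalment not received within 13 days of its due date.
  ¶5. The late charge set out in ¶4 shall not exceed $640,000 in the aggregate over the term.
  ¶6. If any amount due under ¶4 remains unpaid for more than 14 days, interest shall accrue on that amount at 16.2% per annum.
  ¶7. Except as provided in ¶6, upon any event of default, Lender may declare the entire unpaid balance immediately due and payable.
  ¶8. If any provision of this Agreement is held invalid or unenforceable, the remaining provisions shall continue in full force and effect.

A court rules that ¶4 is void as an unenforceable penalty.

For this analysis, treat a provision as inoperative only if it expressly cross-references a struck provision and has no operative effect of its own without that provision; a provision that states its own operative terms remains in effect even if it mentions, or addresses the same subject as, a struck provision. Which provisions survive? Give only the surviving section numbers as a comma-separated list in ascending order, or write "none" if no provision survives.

1, 2, 3, 7, 8

¶4 is struck. ¶5 operates only by reference to ¶4, so it falls with ¶4. ¶6 operates only by reference to ¶4, so it falls with ¶4. ¶7 mentions ¶6 but its own obligation stands independently of ¶6, so ¶7 is not affected. ¶8 is a severability clause and preserves every provision that can still be given independent effect. That leaves ¶1, ¶2, ¶3, ¶7, and ¶8 in effect.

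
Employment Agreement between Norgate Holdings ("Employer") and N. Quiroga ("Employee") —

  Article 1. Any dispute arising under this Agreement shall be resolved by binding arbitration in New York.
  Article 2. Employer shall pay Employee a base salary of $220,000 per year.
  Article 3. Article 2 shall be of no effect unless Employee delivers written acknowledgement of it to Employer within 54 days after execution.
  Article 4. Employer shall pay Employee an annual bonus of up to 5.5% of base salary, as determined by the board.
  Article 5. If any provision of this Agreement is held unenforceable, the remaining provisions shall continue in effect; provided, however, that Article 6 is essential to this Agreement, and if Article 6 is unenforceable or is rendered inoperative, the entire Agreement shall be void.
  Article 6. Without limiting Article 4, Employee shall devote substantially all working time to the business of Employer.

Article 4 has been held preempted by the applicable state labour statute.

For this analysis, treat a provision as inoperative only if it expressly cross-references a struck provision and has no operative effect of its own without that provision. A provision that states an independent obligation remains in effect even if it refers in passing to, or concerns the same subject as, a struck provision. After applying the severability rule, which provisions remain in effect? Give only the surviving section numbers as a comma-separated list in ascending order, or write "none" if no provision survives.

Article 4 is struck. Article 6 mentions Article 4 but its own obligation stands independently of Article 4, so Article 6 is not affected. Nothing else in the Agreement is defined by reference to Article 4. Article 5 makes Article 6 an essential term, but Article 6 is unaffected, so the severability proviso in Article 5 preserves the remaining provisions. Article 1, Article 2, Article 3, Article 5, and Article 6 remain in effect.

1, 2, 3, 5, 6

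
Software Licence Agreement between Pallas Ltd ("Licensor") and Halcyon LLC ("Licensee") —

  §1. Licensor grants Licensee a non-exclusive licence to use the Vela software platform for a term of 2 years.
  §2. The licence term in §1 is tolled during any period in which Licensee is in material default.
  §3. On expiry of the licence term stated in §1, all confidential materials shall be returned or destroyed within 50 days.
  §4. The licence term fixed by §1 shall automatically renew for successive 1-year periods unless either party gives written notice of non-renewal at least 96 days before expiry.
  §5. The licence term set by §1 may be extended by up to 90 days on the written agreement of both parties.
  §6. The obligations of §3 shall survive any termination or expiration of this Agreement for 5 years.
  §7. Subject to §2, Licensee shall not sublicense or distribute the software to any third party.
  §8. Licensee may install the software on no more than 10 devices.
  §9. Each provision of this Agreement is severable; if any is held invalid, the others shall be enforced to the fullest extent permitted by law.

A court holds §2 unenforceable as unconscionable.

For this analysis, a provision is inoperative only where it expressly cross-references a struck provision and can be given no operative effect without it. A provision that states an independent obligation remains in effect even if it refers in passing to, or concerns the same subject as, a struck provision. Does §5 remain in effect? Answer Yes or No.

Yes

§2 is struck. Although §7 refers to §2, its operative terms do not depend on §2, so it remains in effect. No other provision's operative terms depend on §2. §9 is a severability clause and preserves every provision that can still be given independent effect. §1, §3, §4, §5, §6, §7, §8, and §9 remain in effect. §5 is among the surviving provisions, so the answer is yes.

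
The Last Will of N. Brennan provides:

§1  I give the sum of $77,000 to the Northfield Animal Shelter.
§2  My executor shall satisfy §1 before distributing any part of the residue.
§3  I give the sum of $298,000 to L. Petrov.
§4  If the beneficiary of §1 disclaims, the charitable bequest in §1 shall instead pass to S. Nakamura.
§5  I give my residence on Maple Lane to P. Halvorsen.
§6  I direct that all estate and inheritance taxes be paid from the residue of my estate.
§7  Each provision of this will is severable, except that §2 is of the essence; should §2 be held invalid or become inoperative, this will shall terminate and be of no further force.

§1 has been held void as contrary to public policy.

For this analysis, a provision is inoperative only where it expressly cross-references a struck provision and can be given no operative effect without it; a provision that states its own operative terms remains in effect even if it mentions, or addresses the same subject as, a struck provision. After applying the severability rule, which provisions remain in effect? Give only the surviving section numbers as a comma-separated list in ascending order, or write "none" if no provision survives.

none

§1 is struck. §2 has no operative effect of its own apart from §1 and is therefore inoperative. §4 operates only by reference to §1, so it falls with §1. §7 makes §2 an essential term, and §2 has been rendered inoperative by the cascade; under §7, the entire will is therefore void. No provision of the will survives.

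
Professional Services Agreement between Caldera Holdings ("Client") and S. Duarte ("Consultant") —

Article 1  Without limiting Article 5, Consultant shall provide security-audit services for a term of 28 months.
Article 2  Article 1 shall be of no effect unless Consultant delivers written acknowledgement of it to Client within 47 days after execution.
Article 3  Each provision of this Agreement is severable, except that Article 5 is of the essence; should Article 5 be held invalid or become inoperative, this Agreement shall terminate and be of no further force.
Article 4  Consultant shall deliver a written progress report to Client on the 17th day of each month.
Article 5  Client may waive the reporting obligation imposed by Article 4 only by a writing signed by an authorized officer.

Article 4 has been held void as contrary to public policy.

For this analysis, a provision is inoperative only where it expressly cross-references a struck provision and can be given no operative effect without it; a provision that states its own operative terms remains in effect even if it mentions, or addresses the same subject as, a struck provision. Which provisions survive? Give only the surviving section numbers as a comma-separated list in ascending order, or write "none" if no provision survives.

Article 4 is struck. Article 5 has no operative effect of its own apart from Article 4 and is therefore inoperative. Article 3 makes Article 5 an essential term, and Article 5 has been rendered inoperative by the cascade; under Article 3, the entire Agreement is therefore void. No provision of the Agreement survives.

none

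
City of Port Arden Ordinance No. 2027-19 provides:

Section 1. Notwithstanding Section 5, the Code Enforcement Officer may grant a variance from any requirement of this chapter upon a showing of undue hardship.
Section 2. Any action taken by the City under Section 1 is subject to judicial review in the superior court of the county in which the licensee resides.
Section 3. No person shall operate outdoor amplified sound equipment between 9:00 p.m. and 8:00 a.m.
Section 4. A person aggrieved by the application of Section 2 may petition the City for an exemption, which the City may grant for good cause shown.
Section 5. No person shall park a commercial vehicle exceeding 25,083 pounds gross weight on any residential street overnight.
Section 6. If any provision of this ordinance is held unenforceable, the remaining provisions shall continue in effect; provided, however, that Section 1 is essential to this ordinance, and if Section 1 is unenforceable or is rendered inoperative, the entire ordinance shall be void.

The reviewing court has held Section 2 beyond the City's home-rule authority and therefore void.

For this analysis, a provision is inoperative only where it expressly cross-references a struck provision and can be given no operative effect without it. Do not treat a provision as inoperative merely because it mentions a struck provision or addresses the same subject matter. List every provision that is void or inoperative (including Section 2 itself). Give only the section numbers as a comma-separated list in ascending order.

Section 2 is struck. Section 4 has no operative effect of its own apart from Section 2 and is therefore inoperative. Section 6 makes Section 1 an essential term, but Section 1 is unaffected, so the severability proviso in Section 6 preserves the remaining provisions. The provisions still in force are Section 1, Section 3, Section 5, and Section 6.

2, 4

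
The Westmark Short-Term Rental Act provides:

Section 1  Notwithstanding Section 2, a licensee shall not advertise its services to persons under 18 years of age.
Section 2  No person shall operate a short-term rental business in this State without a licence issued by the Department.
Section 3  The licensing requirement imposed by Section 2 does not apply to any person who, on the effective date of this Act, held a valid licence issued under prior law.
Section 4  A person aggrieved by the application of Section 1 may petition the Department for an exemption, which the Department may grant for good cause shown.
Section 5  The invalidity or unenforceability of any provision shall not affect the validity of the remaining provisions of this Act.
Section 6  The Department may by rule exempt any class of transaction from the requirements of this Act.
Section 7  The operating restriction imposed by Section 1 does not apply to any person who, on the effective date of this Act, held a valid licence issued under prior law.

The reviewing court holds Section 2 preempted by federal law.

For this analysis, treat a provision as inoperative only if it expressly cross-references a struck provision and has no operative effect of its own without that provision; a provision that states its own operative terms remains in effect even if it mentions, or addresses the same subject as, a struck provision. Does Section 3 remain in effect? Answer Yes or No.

No

Section 2 is struck. Section 3 merely fixes the grandfather exemption from Section 2; with Section 2 gone it has nothing to operate on and falls away. Section 1 mentions Section 2 but its own obligation stands independently of Section 2, so Section 1 is not affected. Under the severability clause in Section 5, the remaining provisions continue in force. That leaves Section 1, Section 4, Section 5, Section 6, and Section 7 in effect. Section 3 is among the inoperative provisions, so the answer is no.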